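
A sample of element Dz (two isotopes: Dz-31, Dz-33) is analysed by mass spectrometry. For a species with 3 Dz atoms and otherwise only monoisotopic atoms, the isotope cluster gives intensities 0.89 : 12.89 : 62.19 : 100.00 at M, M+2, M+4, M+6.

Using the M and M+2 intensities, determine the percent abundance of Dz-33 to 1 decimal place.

If p is the fraction of Dz that is Dz-31, then I(M+2)/I(M) = [C(3,1)·p^2·(1−p)] / p^3 = 3·(1−p)/p = 12.89/0.89 = 14.4831
(1−p)/p = 14.4831/3 = 4.8277  ⇒  p = 1/(1 + 4.8277) = 0.1716
Dz-31: 17.2%, Dz-33: 82.8%.

82.8%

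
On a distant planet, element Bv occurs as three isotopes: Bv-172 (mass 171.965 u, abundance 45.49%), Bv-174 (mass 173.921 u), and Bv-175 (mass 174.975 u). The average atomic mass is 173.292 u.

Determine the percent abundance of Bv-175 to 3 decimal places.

Let x and y be the fractions of Bv-174 and Bv-175. Then x + y = 1 − 0.4549 = 0.5451 and 173.921x + 174.975y = 173.292 − 0.4549×171.965 = 95.0651215.
Substituting: 173.921x + 174.975(0.5451 − x) = 95.0651215
(173.921 − 174.975)x = -0.313751  ⇒  x = 0.29768, y = 0.24742
Bv-174: 29.768%, Bv-175: 24.742%.

24.742%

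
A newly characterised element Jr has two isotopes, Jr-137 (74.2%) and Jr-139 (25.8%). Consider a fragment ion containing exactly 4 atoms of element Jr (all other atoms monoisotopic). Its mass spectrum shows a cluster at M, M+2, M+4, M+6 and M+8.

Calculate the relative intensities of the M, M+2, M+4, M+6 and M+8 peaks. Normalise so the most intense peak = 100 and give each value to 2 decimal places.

Expanding (0.742 + 0.258)^4:
P(M) = 0.742^4 = 0.303121
P(M+2) = 4 × 0.742^3 × 0.258^1 = 0.421591
P(M+4) = 6 × 0.742^2 × 0.258^2 = 0.219886
P(M+6) = 4 × 0.742^1 × 0.258^3 = 0.050971
P(M+8) = 0.258^4 = 0.004431
The M+2 peak is largest (0.421591); scaling to 100 gives 71.90 : 100.00 : 52.16 : 12.09 : 1.05.

71.90 : 100.00 : 52.16 : 12.09 : 1.05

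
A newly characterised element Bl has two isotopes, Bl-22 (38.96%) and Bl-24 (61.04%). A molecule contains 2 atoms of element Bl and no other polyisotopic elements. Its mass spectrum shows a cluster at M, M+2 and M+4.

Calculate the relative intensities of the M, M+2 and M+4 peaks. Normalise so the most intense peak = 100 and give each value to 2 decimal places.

Each Bl atom is independently Bl-22 (p = 0.3896) or Bl-24 (q = 0.6104); the cluster is the binomial expansion (p + q)^2.
P(M) = 0.3896^2 = 0.151788
P(M+2) = 2 × 0.3896^1 × 0.6104^1 = 0.475624
P(M+4) = 0.6104^2 = 0.372588
The M+2 peak is largest (0.475624); scaling to 100 gives 31.91 : 100.00 : 78.34.

31.91 : 100.00 : 78.34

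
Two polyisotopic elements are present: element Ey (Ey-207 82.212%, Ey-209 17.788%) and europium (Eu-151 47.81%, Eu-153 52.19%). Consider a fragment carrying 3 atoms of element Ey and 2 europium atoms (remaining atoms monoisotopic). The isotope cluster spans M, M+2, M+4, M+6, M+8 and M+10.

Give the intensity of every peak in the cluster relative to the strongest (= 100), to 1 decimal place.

Element Ey pattern (n=3): 0.55565553 : 0.36067729 : 0.07803882 : 0.00562835
Europium pattern (n=2): 0.22857961 : 0.49904078 : 0.27237961
Convolve the two distributions (both contribute in 2-u steps):
  M: 0.55565553×0.22857961 = 0.127012
  M+2: 0.55565553×0.49904078 + 0.36067729×0.22857961 = 0.359738
  M+4: 0.55565553×0.27237961 + 0.36067729×0.49904078 + 0.07803882×0.22857961 = 0.349180
  M+6: 0.36067729×0.27237961 + 0.07803882×0.49904078 + 0.00562835×0.22857961 = 0.138472
  M+8: 0.07803882×0.27237961 + 0.00562835×0.49904078 = 0.024065
  M+10: 0.00562835×0.27237961 = 0.001533
Scale to base peak (0.359738) = 100: 35.3 : 100.0 : 97.1 : 38.5 : 6.7 : 0.4

35.3 : 100.0 : 97.1 : 38.5 : 6.7 : 0.4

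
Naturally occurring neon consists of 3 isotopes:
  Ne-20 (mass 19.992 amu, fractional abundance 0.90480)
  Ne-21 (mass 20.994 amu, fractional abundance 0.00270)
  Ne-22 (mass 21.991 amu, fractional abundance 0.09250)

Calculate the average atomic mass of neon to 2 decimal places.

Ar = Σ fᵢ·mᵢ = 0.90480 × 19.992 + 0.00270 × 20.994 + 0.09250 × 21.991
= 18.0888 + 0.0567 + 2.0342 = 20.1797 amu

20.18 amu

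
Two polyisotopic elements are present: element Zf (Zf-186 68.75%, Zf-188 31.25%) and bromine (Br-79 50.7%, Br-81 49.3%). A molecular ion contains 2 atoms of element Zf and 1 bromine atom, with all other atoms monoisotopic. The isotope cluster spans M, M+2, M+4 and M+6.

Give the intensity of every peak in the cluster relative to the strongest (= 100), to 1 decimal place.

53.1 : 100.0 : 58.0 : 10.7

Element Zf pattern (n=2): 0.47265625 : 0.4296875 : 0.09765625
Bromine pattern (n=1): 0.5070 : 0.4930
Convolve the two distributions (both contribute in 2-u steps):
  M: 0.47265625×0.5070 = 0.239637
  M+2: 0.47265625×0.4930 + 0.4296875×0.5070 = 0.450871
  M+4: 0.4296875×0.4930 + 0.09765625×0.5070 = 0.261348
  M+6: 0.09765625×0.4930 = 0.048145
Scale to base peak (0.450871) = 100: 53.1 : 100.0 : 58.0 : 10.7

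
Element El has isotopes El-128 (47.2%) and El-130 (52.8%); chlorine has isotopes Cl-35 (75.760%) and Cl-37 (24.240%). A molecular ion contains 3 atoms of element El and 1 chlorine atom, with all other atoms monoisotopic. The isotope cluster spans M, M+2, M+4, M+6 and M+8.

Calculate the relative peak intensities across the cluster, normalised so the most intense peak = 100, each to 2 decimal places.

Element El pattern (n=3): 0.10515405 : 0.35288986 : 0.39475814 : 0.14719795
Chlorine pattern (n=1): 0.7576 : 0.2424
Convolve the two distributions (both contribute in 2-u steps):
  M: 0.10515405×0.7576 = 0.079665
  M+2: 0.10515405×0.2424 + 0.35288986×0.7576 = 0.292839
  M+4: 0.35288986×0.2424 + 0.39475814×0.7576 = 0.384609
  M+6: 0.39475814×0.2424 + 0.14719795×0.7576 = 0.207207
  M+8: 0.14719795×0.2424 = 0.035681
Scale to base peak (0.384609) = 100: 20.71 : 76.14 : 100.00 : 53.87 : 9.28

20.71 : 76.14 : 100.00 : 53.87 : 9.28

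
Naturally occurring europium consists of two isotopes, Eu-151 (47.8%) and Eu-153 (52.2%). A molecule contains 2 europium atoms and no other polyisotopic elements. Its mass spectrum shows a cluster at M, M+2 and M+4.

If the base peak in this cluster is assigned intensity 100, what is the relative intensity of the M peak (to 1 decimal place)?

(0.478 + 0.522)^2 gives M 0.2285, M+2 0.4990, M+4 0.2725; the largest is M+2.
P(M+2) = C(2,1) × 0.478^1 × 0.522^1 = 2 × 0.4780 × 0.5220 = 0.499032 (base)
P(M) = C(2,0) × 0.478^2 × 0.522^0 = 1 × 0.228484 × 1.0000 = 0.228484
Relative intensity = 0.228484 / 0.499032 × 100 = 45.8

45.8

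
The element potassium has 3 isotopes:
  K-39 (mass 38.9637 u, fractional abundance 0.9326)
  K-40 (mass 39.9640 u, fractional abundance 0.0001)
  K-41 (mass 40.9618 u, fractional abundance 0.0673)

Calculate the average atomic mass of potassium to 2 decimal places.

Average mass = Σ (abundance × isotope mass) = 0.9326 × 38.9637 + 0.0001 × 39.9640 + 0.0673 × 40.9618
= 36.33755 + 0.00400 + 2.75673 = 39.09828 u

39.10 u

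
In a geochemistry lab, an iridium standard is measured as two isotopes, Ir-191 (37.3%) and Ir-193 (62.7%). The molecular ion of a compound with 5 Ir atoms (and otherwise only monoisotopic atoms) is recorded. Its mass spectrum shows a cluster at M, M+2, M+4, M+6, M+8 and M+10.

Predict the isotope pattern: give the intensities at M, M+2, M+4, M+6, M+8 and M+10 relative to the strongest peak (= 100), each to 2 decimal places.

Each Ir atom is independently Ir-191 (p = 0.373) or Ir-193 (q = 0.627); the cluster is the binomial expansion (p + q)^5.
P(M) = 0.373^5 = 0.007220
P(M+2) = 5 × 0.373^4 × 0.627^1 = 0.060684
P(M+4) = 10 × 0.373^3 × 0.627^2 = 0.204015
P(M+6) = 10 × 0.373^2 × 0.627^3 = 0.342942
P(M+8) = 5 × 0.373^1 × 0.627^4 = 0.288237
P(M+10) = 0.627^5 = 0.096903
The M+6 peak is largest (0.342942); scaling to 100 gives 2.11 : 17.70 : 59.49 : 100.00 : 84.05 : 28.26.

2.11 : 17.70 : 59.49 : 100.00 : 84.05 : 28.26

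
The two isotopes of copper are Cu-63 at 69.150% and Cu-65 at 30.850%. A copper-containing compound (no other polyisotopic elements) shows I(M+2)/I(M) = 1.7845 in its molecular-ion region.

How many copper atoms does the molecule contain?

4

For n independent Cu atoms, I(M+2)/I(M) = n · (abundance Cu-65) / (abundance Cu-63) = n · 0.30850/0.69150.
n = 1.7845 × 0.69150/0.30850 = 4.00 ≈ 4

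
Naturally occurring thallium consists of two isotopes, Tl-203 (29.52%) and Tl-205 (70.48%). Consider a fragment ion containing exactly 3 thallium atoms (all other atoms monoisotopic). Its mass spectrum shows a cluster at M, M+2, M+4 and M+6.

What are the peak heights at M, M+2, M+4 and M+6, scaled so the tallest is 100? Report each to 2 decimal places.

Expanding (0.2952 + 0.7048)^3:
P(M) = 0.2952^3 = 0.025725
P(M+2) = 3 × 0.2952^2 × 0.7048^1 = 0.184255
P(M+4) = 3 × 0.2952^1 × 0.7048^2 = 0.439916
P(M+6) = 0.7048^3 = 0.350104
The M+4 peak is largest (0.439916); scaling to 100 gives 5.85 : 41.88 : 100.00 : 79.58.

5.85 : 41.88 : 100.00 : 79.58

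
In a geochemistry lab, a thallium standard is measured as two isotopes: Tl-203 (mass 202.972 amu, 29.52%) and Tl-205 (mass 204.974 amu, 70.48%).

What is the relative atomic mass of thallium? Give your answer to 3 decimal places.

204.383 amu

The abundance-weighted mean is 0.2952 × 202.972 + 0.7048 × 204.974
= 59.9173 + 144.4657 = 204.3830 amu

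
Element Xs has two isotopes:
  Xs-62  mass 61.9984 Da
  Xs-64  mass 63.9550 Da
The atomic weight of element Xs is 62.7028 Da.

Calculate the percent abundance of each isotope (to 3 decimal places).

Writing the weighted mean with unknown fraction x of Xs-62:
61.9984·x + 63.9550·(1 − x) = 62.7028
(61.9984 − 63.9550)·x = 62.7028 − 63.9550
x = -1.2522 / -1.9566 = 0.63999 → 63.999% Xs-62, 36.001% Xs-64.

Xs-62: 63.999%, Xs-64: 36.001%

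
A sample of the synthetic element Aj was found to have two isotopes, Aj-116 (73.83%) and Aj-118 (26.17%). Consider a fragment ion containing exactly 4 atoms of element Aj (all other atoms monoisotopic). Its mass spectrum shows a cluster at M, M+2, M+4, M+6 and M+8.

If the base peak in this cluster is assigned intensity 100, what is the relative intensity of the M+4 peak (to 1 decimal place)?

53.2

Binomial terms of (0.7383 + 0.2617)^4: M 0.2971, M+2 0.4213, M+4 0.2240, M+6 0.0529, M+8 0.0047 → M+2 is the base peak.
P(M+2) = C(4,1) × 0.7383^3 × 0.2617^1 = 4 × 0.40243765 × 0.2617 = 0.421272 (base)
P(M+4) = C(4,2) × 0.7383^2 × 0.2617^2 = 6 × 0.54508689 × 0.06848689 = 0.223988
Relative intensity = 0.223988 / 0.421272 × 100 = 53.2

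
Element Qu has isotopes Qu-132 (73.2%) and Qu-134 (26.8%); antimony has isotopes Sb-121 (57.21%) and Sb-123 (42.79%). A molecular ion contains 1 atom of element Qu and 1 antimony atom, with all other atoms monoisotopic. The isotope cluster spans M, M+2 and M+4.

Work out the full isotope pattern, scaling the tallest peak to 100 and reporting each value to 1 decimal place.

Element Qu pattern (n=1): 0.7320 : 0.2680
Antimony pattern (n=1): 0.5721 : 0.4279
Convolve the two distributions (both contribute in 2-u steps):
  M: 0.7320×0.5721 = 0.418777
  M+2: 0.7320×0.4279 + 0.2680×0.5721 = 0.466546
  M+4: 0.2680×0.4279 = 0.114677
Scale to base peak (0.466546) = 100: 89.8 : 100.0 : 24.6

89.8 : 100.0 : 24.6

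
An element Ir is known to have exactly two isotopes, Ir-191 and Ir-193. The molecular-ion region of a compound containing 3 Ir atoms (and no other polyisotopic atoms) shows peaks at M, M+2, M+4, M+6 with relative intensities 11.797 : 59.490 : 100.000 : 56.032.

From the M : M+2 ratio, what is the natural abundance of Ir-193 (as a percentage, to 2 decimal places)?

Write p for the Ir-191 fraction. I(M+2)/I(M) = [C(3,1)·p^2·(1−p)] / p^3 = 3·(1−p)/p = 59.490/11.797 = 5.0428
(1−p)/p = 5.0428/3 = 1.6809  ⇒  p = 1/(1 + 1.6809) = 0.3730
Ir-191: 37.30%, Ir-193: 62.70%.

62.70%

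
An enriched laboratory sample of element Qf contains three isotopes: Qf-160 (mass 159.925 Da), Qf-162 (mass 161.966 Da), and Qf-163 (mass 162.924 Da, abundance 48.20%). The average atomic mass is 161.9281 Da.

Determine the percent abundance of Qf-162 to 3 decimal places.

The remaining 51.80% is split between Qf-160 (fraction x) and Qf-162 (fraction 0.5180 − x).
Substituting: 159.925x + 161.966(0.5180 − x) = 83.398732
(159.925 − 161.966)x = -0.499656  ⇒  x = 0.24481, y = 0.27319
Qf-160: 24.481%, Qf-162: 27.319%.

27.319%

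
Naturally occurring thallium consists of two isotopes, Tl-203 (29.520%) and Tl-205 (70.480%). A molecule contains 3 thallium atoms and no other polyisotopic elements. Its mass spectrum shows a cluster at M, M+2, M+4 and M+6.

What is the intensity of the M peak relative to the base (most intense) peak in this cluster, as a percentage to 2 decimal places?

5.85%

(0.29520 + 0.70480)^3 gives M 0.0257, M+2 0.1843, M+4 0.4399, M+6 0.3501; the largest is M+4.
P(M+4) = C(3,2) × 0.29520^1 × 0.70480^2 = 3 × 0.2952 × 0.49674304 = 0.439916 (base)
P(M) = C(3,0) × 0.29520^3 × 0.70480^0 = 1 × 0.02572463 × 1.0000 = 0.025725
Relative intensity = 0.025725 / 0.439916 × 100 = 5.85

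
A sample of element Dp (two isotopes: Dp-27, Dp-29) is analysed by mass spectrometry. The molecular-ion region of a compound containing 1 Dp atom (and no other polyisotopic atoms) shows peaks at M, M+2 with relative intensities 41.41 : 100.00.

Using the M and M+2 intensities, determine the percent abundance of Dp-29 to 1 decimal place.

Let p = fractional abundance of Dp-27. I(M+2)/I(M) = [C(1,1)·p^0·(1−p)] / p^1 = 1·(1−p)/p = 100.00/41.41 = 2.4149
(1−p)/p = 2.4149/1 = 2.4149  ⇒  p = 1/(1 + 2.4149) = 0.2928
Dp-27: 29.3%, Dp-29: 70.7%.

70.7%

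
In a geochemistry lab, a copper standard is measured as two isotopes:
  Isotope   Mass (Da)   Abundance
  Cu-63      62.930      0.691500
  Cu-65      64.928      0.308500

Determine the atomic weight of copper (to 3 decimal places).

63.546 Da

Weight each isotope mass by its fractional abundance: 0.691500 × 62.930 + 0.308500 × 64.928
= 43.5161 + 20.0303 = 63.5464 Da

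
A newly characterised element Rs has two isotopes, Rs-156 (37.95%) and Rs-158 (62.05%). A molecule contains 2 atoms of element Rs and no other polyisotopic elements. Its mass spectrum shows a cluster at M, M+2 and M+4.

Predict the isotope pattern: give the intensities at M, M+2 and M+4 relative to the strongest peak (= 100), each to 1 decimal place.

Expanding (0.3795 + 0.6205)^2:
P(M) = 0.3795^2 = 0.144020
P(M+2) = 2 × 0.3795^1 × 0.6205^1 = 0.470960
P(M+4) = 0.6205^2 = 0.385020
The M+2 peak is largest (0.470960); scaling to 100 gives 30.6 : 100.0 : 81.8.

30.6 : 100.0 : 81.8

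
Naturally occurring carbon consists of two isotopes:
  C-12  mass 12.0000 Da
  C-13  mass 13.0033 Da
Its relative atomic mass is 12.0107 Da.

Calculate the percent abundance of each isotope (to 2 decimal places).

C-12: 98.93%, C-13: 1.07%

Writing the weighted mean with unknown fraction x of C-12:
12.0000·x + 13.0033·(1 − x) = 12.0107
(12.0000 − 13.0033)·x = 12.0107 − 13.0033
x = -0.9926 / -1.0033 = 0.98934 → 98.93% C-12, 1.07% C-13.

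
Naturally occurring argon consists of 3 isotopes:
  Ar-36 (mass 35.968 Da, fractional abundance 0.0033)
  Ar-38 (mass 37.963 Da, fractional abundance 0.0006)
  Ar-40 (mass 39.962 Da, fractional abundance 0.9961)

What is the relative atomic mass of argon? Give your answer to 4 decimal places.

Average mass = Σ (abundance × isotope mass) = 0.0033 × 35.968 + 0.0006 × 37.963 + 0.9961 × 39.962
= 0.11869 + 0.02278 + 39.80615 = 39.94762 Da

39.9476 Da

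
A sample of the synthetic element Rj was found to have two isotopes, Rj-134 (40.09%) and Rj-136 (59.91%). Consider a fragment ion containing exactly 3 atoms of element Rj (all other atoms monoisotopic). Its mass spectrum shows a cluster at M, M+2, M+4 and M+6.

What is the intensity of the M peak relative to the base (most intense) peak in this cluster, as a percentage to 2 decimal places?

14.93%

Term probabilities: M 0.0644, M+2 0.2889, M+4 0.4317, M+6 0.2150. Base peak = M+4.
P(M+4) = C(3,2) × 0.4009^1 × 0.5991^2 = 3 × 0.4009 × 0.35892081 = 0.431674 (base)
P(M) = C(3,0) × 0.4009^3 × 0.5991^0 = 1 × 0.06443297 × 1.0000 = 0.064433
Relative intensity = 0.064433 / 0.431674 × 100 = 14.93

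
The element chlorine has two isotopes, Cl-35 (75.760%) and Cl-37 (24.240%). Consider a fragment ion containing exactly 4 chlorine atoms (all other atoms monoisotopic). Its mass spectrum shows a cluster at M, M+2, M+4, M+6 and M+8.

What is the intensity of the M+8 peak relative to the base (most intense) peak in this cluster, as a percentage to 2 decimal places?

0.82%

(0.75760 + 0.24240)^4 gives M 0.3294, M+2 0.4216, M+4 0.2023, M+6 0.0432, M+8 0.0035; the largest is M+2.
P(M+2) = C(4,1) × 0.75760^3 × 0.24240^1 = 4 × 0.4348304 × 0.2424 = 0.421612 (base)
P(M+8) = C(4,4) × 0.75760^0 × 0.24240^4 = 1 × 1.0000 × 0.00345247 = 0.003452
Relative intensity = 0.003452 / 0.421612 × 100 = 0.82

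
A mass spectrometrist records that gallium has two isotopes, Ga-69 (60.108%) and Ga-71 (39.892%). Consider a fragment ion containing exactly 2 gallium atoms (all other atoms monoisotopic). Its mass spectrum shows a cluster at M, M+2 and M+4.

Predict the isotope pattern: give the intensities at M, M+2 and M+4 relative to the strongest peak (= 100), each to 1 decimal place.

75.3 : 100.0 : 33.2

The 2 Ga atoms are independent, so intensities follow the terms of (0.60108 + 0.39892)^2.
P(M) = 0.60108^2 = 0.361297
P(M+2) = 2 × 0.60108^1 × 0.39892^1 = 0.479566
P(M+4) = 0.39892^2 = 0.159137
The M+2 peak is largest (0.479566); scaling to 100 gives 75.3 : 100.0 : 33.2.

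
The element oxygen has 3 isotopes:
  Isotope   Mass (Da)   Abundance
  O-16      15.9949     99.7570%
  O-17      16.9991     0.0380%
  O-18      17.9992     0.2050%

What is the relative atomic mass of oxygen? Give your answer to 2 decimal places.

16.00 Da

Average mass = Σ (abundance × isotope mass) = 0.997570 × 15.9949 + 0.000380 × 16.9991 + 0.002050 × 17.9992
= 15.95603 + 0.00646 + 0.03690 = 15.99939 Da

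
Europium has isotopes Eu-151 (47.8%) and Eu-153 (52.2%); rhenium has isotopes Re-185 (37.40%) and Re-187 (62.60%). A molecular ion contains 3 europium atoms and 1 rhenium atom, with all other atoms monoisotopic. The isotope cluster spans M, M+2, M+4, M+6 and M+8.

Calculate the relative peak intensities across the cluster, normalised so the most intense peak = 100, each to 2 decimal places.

Europium pattern (n=3): 0.10921535 : 0.35780594 : 0.39074206 : 0.14223665
Rhenium pattern (n=1): 0.3740 : 0.6260
Convolve the two distributions (both contribute in 2-u steps):
  M: 0.10921535×0.3740 = 0.040847
  M+2: 0.10921535×0.6260 + 0.35780594×0.3740 = 0.202188
  M+4: 0.35780594×0.6260 + 0.39074206×0.3740 = 0.370124
  M+6: 0.39074206×0.6260 + 0.14223665×0.3740 = 0.297801
  M+8: 0.14223665×0.6260 = 0.089040
Scale to base peak (0.370124) = 100: 11.04 : 54.63 : 100.00 : 80.46 : 24.06

11.04 : 54.63 : 100.00 : 80.46 : 24.06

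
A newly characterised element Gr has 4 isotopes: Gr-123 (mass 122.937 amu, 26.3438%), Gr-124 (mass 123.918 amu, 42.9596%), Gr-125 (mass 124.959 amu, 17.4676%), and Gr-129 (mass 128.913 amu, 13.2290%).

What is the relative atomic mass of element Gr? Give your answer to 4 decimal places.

Average mass = Σ (abundance × isotope mass) = 0.263438 × 122.937 + 0.429596 × 123.918 + 0.174676 × 124.959 + 0.132290 × 128.913
= 32.38628 + 53.23468 + 21.82734 + 17.05390 = 124.50220 amu

124.5022 amu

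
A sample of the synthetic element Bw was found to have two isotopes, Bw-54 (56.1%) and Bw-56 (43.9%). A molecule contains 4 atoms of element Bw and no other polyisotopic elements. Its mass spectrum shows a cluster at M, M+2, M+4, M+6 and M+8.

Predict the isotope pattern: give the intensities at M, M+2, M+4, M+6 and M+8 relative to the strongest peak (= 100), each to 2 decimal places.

The 4 Bw atoms are independent, so intensities follow the terms of (0.561 + 0.439)^4.
P(M) = 0.561^4 = 0.099049
P(M+2) = 4 × 0.561^3 × 0.439^1 = 0.310037
P(M+4) = 6 × 0.561^2 × 0.439^2 = 0.363920
P(M+6) = 4 × 0.561^1 × 0.439^3 = 0.189853
P(M+8) = 0.439^4 = 0.037141
The M+4 peak is largest (0.363920); scaling to 100 gives 27.22 : 85.19 : 100.00 : 52.17 : 10.21.

27.22 : 85.19 : 100.00 : 52.17 : 10.21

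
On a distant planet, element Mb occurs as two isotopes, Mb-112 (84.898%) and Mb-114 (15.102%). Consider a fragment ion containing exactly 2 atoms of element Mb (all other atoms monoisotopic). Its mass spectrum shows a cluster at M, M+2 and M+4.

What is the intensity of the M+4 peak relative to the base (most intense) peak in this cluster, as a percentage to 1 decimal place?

3.2%

Binomial terms of (0.84898 + 0.15102)^2: M 0.7208, M+2 0.2564, M+4 0.0228 → M is the base peak.
P(M) = C(2,0) × 0.84898^2 × 0.15102^0 = 1 × 0.72076704 × 1.0000 = 0.720767 (base)
P(M+4) = C(2,2) × 0.84898^0 × 0.15102^2 = 1 × 1.0000 × 0.02280704 = 0.022807
Relative intensity = 0.022807 / 0.720767 × 100 = 3.2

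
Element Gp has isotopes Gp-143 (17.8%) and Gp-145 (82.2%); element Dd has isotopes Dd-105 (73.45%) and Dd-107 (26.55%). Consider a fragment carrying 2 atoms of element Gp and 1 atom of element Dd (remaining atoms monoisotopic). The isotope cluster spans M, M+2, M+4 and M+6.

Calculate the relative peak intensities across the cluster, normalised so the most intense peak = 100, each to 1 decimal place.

4.1 : 38.9 : 100.0 : 31.3

Element Gp pattern (n=2): 0.031684 : 0.292632 : 0.675684
Element Dd pattern (n=1): 0.7345 : 0.2655
Convolve the two distributions (both contribute in 2-u steps):
  M: 0.031684×0.7345 = 0.023272
  M+2: 0.031684×0.2655 + 0.292632×0.7345 = 0.223350
  M+4: 0.292632×0.2655 + 0.675684×0.7345 = 0.573984
  M+6: 0.675684×0.2655 = 0.179394
Scale to base peak (0.573984) = 100: 4.1 : 38.9 : 100.0 : 31.3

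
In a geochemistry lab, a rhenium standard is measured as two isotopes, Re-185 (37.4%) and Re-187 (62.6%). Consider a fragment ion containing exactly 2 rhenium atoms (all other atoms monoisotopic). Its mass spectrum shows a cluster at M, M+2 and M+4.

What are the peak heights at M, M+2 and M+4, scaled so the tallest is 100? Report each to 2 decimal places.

29.87 : 100.00 : 83.69

The 2 Re atoms are independent, so intensities follow the terms of (0.374 + 0.626)^2.
P(M) = 0.374^2 = 0.139876
P(M+2) = 2 × 0.374^1 × 0.626^1 = 0.468248
P(M+4) = 0.626^2 = 0.391876
The M+2 peak is largest (0.468248); scaling to 100 gives 29.87 : 100.00 : 83.69.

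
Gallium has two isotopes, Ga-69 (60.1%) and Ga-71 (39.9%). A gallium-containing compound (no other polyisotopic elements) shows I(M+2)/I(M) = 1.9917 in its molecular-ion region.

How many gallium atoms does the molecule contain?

For n independent Ga atoms, I(M+2)/I(M) = n · (abundance Ga-71) / (abundance Ga-69) = n · 0.399/0.601.
n = 1.9917 × 0.601/0.399 = 3.00 ≈ 3

3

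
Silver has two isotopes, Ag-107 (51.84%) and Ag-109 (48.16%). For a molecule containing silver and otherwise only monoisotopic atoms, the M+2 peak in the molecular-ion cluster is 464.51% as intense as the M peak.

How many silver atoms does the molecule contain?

With n Ag atoms, P(M+2)/P(M) = C(n,1)·p^(n−1)q / p^n = n·q/p = n · 0.4816/0.5184.
n = 4.6451 × 0.5184/0.4816 = 5.00 ≈ 5

5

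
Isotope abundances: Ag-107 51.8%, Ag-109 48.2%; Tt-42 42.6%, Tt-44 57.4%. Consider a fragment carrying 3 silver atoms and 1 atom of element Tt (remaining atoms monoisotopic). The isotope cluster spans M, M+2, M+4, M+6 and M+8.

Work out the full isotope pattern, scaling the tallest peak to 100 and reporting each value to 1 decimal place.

Silver pattern (n=3): 0.13899183 : 0.3879965 : 0.3610315 : 0.11198017
Element Tt pattern (n=1): 0.4260 : 0.5740
Convolve the two distributions (both contribute in 2-u steps):
  M: 0.13899183×0.4260 = 0.059211
  M+2: 0.13899183×0.5740 + 0.3879965×0.4260 = 0.245068
  M+4: 0.3879965×0.5740 + 0.3610315×0.4260 = 0.376509
  M+6: 0.3610315×0.5740 + 0.11198017×0.4260 = 0.254936
  M+8: 0.11198017×0.5740 = 0.064277
Scale to base peak (0.376509) = 100: 15.7 : 65.1 : 100.0 : 67.7 : 17.1

15.7 : 65.1 : 100.0 : 67.7 : 17.1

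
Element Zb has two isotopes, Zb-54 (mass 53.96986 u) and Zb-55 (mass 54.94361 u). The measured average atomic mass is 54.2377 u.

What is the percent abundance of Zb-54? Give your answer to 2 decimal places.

72.49%

Writing the weighted mean with unknown fraction x of Zb-54:
53.96986·x + 54.94361·(1 − x) = 54.2377
(53.96986 − 54.94361)·x = 54.2377 − 54.94361
x = -0.70591 / -0.97375 = 0.72494 → 72.49% Zb-54, 27.51% Zb-55.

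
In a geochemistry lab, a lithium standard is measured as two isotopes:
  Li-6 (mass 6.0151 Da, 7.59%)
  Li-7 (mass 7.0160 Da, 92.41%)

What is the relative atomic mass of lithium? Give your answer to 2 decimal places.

6.94 Da

Weight each isotope mass by its fractional abundance: 0.0759 × 6.0151 + 0.9241 × 7.0160
= 0.45655 + 6.48349 = 6.94004 Da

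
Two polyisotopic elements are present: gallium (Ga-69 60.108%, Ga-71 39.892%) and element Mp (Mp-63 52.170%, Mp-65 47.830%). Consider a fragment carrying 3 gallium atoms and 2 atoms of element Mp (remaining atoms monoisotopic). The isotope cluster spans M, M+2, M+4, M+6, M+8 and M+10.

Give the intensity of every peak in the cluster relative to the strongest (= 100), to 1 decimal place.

17.2 : 65.8 : 100.0 : 75.5 : 28.3 : 4.2

Gallium pattern (n=3): 0.2171685 : 0.432386 : 0.2869625 : 0.063483
Element Mp pattern (n=2): 0.27217089 : 0.49905822 : 0.22877089
Convolve the two distributions (both contribute in 2-u steps):
  M: 0.2171685×0.27217089 = 0.059107
  M+2: 0.2171685×0.49905822 + 0.432386×0.27217089 = 0.226063
  M+4: 0.2171685×0.22877089 + 0.432386×0.49905822 + 0.2869625×0.27217089 = 0.343570
  M+6: 0.432386×0.22877089 + 0.2869625×0.49905822 + 0.063483×0.27217089 = 0.259407
  M+8: 0.2869625×0.22877089 + 0.063483×0.49905822 = 0.097330
  M+10: 0.063483×0.22877089 = 0.014523
Scale to base peak (0.343570) = 100: 17.2 : 65.8 : 100.0 : 75.5 : 28.3 : 4.2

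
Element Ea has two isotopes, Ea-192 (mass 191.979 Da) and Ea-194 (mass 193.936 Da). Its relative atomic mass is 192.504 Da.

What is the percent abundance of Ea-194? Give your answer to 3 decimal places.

Writing the weighted mean with unknown fraction x of Ea-192:
191.979·x + 193.936·(1 − x) = 192.504
(191.979 − 193.936)·x = 192.504 − 193.936
x = -1.432 / -1.957 = 0.73173 → 73.173% Ea-192, 26.827% Ea-194.

26.827%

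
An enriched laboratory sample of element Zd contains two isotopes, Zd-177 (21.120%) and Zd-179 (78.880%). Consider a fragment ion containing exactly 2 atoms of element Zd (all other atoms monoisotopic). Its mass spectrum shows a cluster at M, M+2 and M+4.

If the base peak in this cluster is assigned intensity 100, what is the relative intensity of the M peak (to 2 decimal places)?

7.17

Binomial terms of (0.21120 + 0.78880)^2: M 0.0446, M+2 0.3332, M+4 0.6222 → M+4 is the base peak.
P(M+4) = C(2,2) × 0.21120^0 × 0.78880^2 = 1 × 1.0000 × 0.62220544 = 0.622205 (base)
P(M) = C(2,0) × 0.21120^2 × 0.78880^0 = 1 × 0.04460544 × 1.0000 = 0.044605
Relative intensity = 0.044605 / 0.622205 × 100 = 7.17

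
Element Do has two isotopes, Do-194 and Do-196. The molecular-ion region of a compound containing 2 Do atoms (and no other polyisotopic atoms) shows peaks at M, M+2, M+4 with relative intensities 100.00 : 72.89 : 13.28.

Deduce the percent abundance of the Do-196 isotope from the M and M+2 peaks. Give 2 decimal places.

Write p for the Do-194 fraction. I(M+2)/I(M) = [C(2,1)·p^1·(1−p)] / p^2 = 2·(1−p)/p = 72.89/100.00 = 0.7289
(1−p)/p = 0.7289/2 = 0.3644  ⇒  p = 1/(1 + 0.3644) = 0.7329
Do-194: 73.29%, Do-196: 26.71%.

26.71%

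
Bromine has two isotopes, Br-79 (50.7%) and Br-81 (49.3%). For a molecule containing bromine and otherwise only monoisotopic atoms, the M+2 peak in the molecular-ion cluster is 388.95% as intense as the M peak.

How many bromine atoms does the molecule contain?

For n independent Br atoms, I(M+2)/I(M) = n · (abundance Br-81) / (abundance Br-79) = n · 0.493/0.507.
n = 3.8895 × 0.507/0.493 = 4.00 ≈ 4

4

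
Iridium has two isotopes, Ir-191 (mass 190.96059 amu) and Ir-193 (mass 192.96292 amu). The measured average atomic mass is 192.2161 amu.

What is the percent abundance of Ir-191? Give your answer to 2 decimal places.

With x = fraction of Ir-191 (so Ir-193 is 1 − x):
190.96059·x + 192.96292·(1 − x) = 192.2161
(190.96059 − 192.96292)·x = 192.2161 − 192.96292
x = -0.74682 / -2.00233 = 0.37298 → 37.30% Ir-191, 62.70% Ir-193.

37.30%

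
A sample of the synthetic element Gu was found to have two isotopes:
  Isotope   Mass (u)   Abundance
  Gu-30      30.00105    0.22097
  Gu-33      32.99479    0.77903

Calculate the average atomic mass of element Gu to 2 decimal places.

The abundance-weighted mean is 0.22097 × 30.00105 + 0.77903 × 32.99479
= 6.629332 + 25.703931 = 32.333263 u

32.33 u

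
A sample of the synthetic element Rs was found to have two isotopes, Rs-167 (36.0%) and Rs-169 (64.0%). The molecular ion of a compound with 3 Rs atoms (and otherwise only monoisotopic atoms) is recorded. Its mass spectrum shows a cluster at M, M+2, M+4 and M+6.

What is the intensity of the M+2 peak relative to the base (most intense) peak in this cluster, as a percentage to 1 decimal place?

Term probabilities: M 0.0467, M+2 0.2488, M+4 0.4424, M+6 0.2621. Base peak = M+4.
P(M+4) = C(3,2) × 0.360^1 × 0.640^2 = 3 × 0.3600 × 0.4096 = 0.442368 (base)
P(M+2) = C(3,1) × 0.360^2 × 0.640^1 = 3 × 0.1296 × 0.6400 = 0.248832
Relative intensity = 0.248832 / 0.442368 × 100 = 56.2

56.2%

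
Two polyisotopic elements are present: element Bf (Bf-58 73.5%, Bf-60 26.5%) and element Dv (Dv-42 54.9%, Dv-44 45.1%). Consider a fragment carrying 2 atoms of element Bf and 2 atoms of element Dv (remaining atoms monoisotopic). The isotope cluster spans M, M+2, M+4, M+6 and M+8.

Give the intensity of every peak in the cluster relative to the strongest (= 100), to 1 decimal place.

42.3 : 100.0 : 84.2 : 29.6 : 3.7

Element Bf pattern (n=2): 0.540225 : 0.38955 : 0.070225
Element Dv pattern (n=2): 0.301401 : 0.495198 : 0.203401
Convolve the two distributions (both contribute in 2-u steps):
  M: 0.540225×0.301401 = 0.162824
  M+2: 0.540225×0.495198 + 0.38955×0.301401 = 0.384929
  M+4: 0.540225×0.203401 + 0.38955×0.495198 + 0.070225×0.301401 = 0.323953
  M+6: 0.38955×0.203401 + 0.070225×0.495198 = 0.114010
  M+8: 0.070225×0.203401 = 0.014284
Scale to base peak (0.384929) = 100: 42.3 : 100.0 : 84.2 : 29.6 : 3.7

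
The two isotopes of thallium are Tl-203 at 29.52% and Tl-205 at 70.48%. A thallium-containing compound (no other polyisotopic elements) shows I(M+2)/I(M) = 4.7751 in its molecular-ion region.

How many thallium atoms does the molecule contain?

2

For n independent Tl atoms, I(M+2)/I(M) = n · (abundance Tl-205) / (abundance Tl-203) = n · 0.7048/0.2952.
n = 4.7751 × 0.2952/0.7048 = 2.00 ≈ 2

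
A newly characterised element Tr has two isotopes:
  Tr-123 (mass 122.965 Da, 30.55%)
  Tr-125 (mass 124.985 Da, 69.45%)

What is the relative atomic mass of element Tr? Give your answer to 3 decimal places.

The abundance-weighted mean is 0.3055 × 122.965 + 0.6945 × 124.985
= 37.5658 + 86.8021 = 124.3679 Da

124.368 Da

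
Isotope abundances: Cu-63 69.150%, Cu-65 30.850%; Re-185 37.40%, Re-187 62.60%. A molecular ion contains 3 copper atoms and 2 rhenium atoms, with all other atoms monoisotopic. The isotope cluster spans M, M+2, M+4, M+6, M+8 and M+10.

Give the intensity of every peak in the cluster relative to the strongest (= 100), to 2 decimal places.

Copper pattern (n=3): 0.33065611 : 0.44254842 : 0.19743483 : 0.02936064
Rhenium pattern (n=2): 0.139876 : 0.468248 : 0.391876
Convolve the two distributions (both contribute in 2-u steps):
  M: 0.33065611×0.139876 = 0.046251
  M+2: 0.33065611×0.468248 + 0.44254842×0.139876 = 0.216731
  M+4: 0.33065611×0.391876 + 0.44254842×0.468248 + 0.19743483×0.139876 = 0.364415
  M+6: 0.44254842×0.391876 + 0.19743483×0.468248 + 0.02936064×0.139876 = 0.269979
  M+8: 0.19743483×0.391876 + 0.02936064×0.468248 = 0.091118
  M+10: 0.02936064×0.391876 = 0.011506
Scale to base peak (0.364415) = 100: 12.69 : 59.47 : 100.00 : 74.09 : 25.00 : 3.16

12.69 : 59.47 : 100.00 : 74.09 : 25.00 : 3.16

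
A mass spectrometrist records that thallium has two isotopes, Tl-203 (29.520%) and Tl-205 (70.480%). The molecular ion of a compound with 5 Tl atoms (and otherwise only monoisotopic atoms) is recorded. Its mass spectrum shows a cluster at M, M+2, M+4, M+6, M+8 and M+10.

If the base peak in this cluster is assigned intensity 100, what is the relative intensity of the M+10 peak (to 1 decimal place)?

Term probabilities: M 0.0022, M+2 0.0268, M+4 0.1278, M+6 0.3051, M+8 0.3642, M+10 0.1739. Base peak = M+8.
P(M+8) = C(5,4) × 0.29520^1 × 0.70480^4 = 5 × 0.2952 × 0.24675365 = 0.364208 (base)
P(M+10) = C(5,5) × 0.29520^0 × 0.70480^5 = 1 × 1.0000 × 0.17391197 = 0.173912
Relative intensity = 0.173912 / 0.364208 × 100 = 47.8

47.8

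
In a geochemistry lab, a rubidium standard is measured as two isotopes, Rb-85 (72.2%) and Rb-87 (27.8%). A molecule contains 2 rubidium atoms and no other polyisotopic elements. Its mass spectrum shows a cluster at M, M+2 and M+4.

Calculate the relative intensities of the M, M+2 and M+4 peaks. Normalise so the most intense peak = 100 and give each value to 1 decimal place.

100.0 : 77.0 : 14.8

Each Rb atom is independently Rb-85 (p = 0.722) or Rb-87 (q = 0.278); the cluster is the binomial expansion (p + q)^2.
P(M) = 0.722^2 = 0.521284
P(M+2) = 2 × 0.722^1 × 0.278^1 = 0.401432
P(M+4) = 0.278^2 = 0.077284
The M peak is largest (0.521284); scaling to 100 gives 100.0 : 77.0 : 14.8.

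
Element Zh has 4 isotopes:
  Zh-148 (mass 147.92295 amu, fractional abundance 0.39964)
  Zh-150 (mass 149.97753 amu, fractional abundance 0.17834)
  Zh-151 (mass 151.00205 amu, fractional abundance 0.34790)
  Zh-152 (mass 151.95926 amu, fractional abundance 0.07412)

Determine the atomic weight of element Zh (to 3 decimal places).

149.660 amu

The abundance-weighted mean is 0.39964 × 147.92295 + 0.17834 × 149.97753 + 0.34790 × 151.00205 + 0.07412 × 151.95926
= 59.115928 + 26.746993 + 52.533613 + 11.263220 = 149.659754 amu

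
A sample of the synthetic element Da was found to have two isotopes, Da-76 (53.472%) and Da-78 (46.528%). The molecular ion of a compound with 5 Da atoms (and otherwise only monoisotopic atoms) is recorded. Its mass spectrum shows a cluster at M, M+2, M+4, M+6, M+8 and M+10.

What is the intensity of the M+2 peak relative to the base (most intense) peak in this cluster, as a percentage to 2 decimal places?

57.46%

Binomial terms of (0.53472 + 0.46528)^5: M 0.0437, M+2 0.1902, M+4 0.3310, M+6 0.2880, M+8 0.1253, M+10 0.0218 → M+4 is the base peak.
P(M+4) = C(5,2) × 0.53472^3 × 0.46528^2 = 10 × 0.15289007 × 0.21648548 = 0.330985 (base)
P(M+2) = C(5,1) × 0.53472^4 × 0.46528^1 = 5 × 0.08175338 × 0.46528 = 0.190191
Relative intensity = 0.190191 / 0.330985 × 100 = 57.46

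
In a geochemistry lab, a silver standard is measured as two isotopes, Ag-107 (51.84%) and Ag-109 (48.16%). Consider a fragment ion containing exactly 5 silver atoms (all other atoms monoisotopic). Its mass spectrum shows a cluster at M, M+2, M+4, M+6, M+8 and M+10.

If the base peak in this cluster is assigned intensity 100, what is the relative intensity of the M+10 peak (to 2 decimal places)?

Term probabilities: M 0.0374, M+2 0.1739, M+4 0.3231, M+6 0.3002, M+8 0.1394, M+10 0.0259. Base peak = M+4.
P(M+4) = C(5,2) × 0.5184^3 × 0.4816^2 = 10 × 0.13931407 × 0.23193856 = 0.323123 (base)
P(M+10) = C(5,5) × 0.5184^0 × 0.4816^5 = 1 × 1.0000 × 0.02590791 = 0.025908
Relative intensity = 0.025908 / 0.323123 × 100 = 8.02

8.02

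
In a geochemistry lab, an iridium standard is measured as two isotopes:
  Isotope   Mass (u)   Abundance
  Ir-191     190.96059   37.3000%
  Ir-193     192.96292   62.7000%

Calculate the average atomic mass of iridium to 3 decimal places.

192.216 u

The abundance-weighted mean is 0.373000 × 190.96059 + 0.627000 × 192.96292
= 71.228300 + 120.987751 = 192.216051 u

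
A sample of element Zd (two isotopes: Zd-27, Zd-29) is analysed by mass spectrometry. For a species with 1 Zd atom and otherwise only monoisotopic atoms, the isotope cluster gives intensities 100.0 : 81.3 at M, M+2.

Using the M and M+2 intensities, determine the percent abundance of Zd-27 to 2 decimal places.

If p is the fraction of Zd that is Zd-27, then I(M+2)/I(M) = [C(1,1)·p^0·(1−p)] / p^1 = 1·(1−p)/p = 81.3/100.0 = 0.8130
(1−p)/p = 0.8130/1 = 0.8130  ⇒  p = 1/(1 + 0.8130) = 0.5516
Zd-27: 55.16%, Zd-29: 44.84%.

55.16%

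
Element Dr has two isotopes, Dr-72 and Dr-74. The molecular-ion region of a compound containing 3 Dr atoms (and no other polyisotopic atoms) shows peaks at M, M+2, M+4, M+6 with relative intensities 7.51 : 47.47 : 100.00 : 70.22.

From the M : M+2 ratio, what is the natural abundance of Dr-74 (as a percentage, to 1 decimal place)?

Let p = fractional abundance of Dr-72. I(M+2)/I(M) = [C(3,1)·p^2·(1−p)] / p^3 = 3·(1−p)/p = 47.47/7.51 = 6.3209
(1−p)/p = 6.3209/3 = 2.1070  ⇒  p = 1/(1 + 2.1070) = 0.3219
Dr-72: 32.2%, Dr-74: 67.8%.

67.8%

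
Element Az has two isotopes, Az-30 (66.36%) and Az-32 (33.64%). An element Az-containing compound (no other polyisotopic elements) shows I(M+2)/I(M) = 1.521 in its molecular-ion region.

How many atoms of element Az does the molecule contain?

The M+2/M ratio from n Az atoms is n · q/p = n · 0.3364/0.6636.
n = 1.521 × 0.6636/0.3364 = 3.00 ≈ 3

3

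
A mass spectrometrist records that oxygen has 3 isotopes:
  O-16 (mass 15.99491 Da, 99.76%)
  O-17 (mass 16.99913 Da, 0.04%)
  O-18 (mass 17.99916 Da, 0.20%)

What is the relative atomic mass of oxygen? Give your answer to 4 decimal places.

15.9993 Da

Ar = Σ fᵢ·mᵢ = 0.9976 × 15.99491 + 0.0004 × 16.99913 + 0.0020 × 17.99916
= 15.956522 + 0.006800 + 0.035998 = 15.999320 Da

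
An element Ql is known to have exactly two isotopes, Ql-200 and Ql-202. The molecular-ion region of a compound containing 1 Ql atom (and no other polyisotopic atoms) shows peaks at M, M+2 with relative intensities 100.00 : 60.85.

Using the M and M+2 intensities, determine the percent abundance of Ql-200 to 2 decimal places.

62.17%

Let p = fractional abundance of Ql-200. I(M+2)/I(M) = [C(1,1)·p^0·(1−p)] / p^1 = 1·(1−p)/p = 60.85/100.00 = 0.6085
(1−p)/p = 0.6085/1 = 0.6085  ⇒  p = 1/(1 + 0.6085) = 0.6217
Ql-200: 62.17%, Ql-202: 37.83%.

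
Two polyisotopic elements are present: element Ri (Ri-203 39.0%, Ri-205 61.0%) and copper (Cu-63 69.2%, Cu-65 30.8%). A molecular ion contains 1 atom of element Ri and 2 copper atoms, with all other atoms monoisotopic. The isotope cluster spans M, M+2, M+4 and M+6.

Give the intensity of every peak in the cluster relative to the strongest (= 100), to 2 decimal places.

Element Ri pattern (n=1): 0.3900 : 0.6100
Copper pattern (n=2): 0.478864 : 0.426272 : 0.094864
Convolve the two distributions (both contribute in 2-u steps):
  M: 0.3900×0.478864 = 0.186757
  M+2: 0.3900×0.426272 + 0.6100×0.478864 = 0.458353
  M+4: 0.3900×0.094864 + 0.6100×0.426272 = 0.297023
  M+6: 0.6100×0.094864 = 0.057867
Scale to base peak (0.458353) = 100: 40.75 : 100.00 : 64.80 : 12.62

40.75 : 100.00 : 64.80 : 12.62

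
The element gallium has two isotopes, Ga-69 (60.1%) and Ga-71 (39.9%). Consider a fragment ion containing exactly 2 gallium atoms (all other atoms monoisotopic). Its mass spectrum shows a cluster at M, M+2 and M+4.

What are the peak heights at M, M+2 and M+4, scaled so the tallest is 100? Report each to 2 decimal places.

75.31 : 100.00 : 33.19

Each Ga atom is independently Ga-69 (p = 0.601) or Ga-71 (q = 0.399); the cluster is the binomial expansion (p + q)^2.
P(M) = 0.601^2 = 0.361201
P(M+2) = 2 × 0.601^1 × 0.399^1 = 0.479598
P(M+4) = 0.399^2 = 0.159201
The M+2 peak is largest (0.479598); scaling to 100 gives 75.31 : 100.00 : 33.19.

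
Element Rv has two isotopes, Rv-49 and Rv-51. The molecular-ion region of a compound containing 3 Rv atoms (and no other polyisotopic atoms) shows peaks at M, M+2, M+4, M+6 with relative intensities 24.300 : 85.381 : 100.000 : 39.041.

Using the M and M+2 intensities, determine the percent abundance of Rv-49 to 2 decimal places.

46.06%

If p is the fraction of Rv that is Rv-49, then I(M+2)/I(M) = [C(3,1)·p^2·(1−p)] / p^3 = 3·(1−p)/p = 85.381/24.300 = 3.5136
(1−p)/p = 3.5136/3 = 1.1712  ⇒  p = 1/(1 + 1.1712) = 0.4606
Rv-49: 46.06%, Rv-51: 53.94%.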